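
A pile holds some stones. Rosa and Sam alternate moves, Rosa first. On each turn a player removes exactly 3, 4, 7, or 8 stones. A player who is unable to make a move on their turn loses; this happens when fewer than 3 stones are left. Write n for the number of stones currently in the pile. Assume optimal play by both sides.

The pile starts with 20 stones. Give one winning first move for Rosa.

Remove 7, leaving 13.

Build the W/L table. Terminal = L. A non-terminal position is W if it has a move to some L; otherwise it is L.
n=0: no move → L
n=1: no move → L
n=2: no move → L
n=3: →0(L), so W
n=4: →1(L), so W
n=5: →2(L), so W
n=6: →2(L), so W
n=7: →0(L), so W
n=8: →1(L), so W
n=9: →2(L), so W
n=10: →2(L), so W
n=11: →8(W), 7(W), 4(W), 3(W) — all W, so L
n=12: →9(W), 8(W), 5(W), 4(W) — all W, so L
n=13: →10(W), 9(W), 6(W), 5(W) — all W, so L
n=14: →11(L), so W
n=15: →12(L), so W
n=16: →13(L), so W
n=17: →13(L), so W
n=18: →11(L), so W
n=19: →12(L), so W
n=20: →13(L), so W
From 20, the L positions reachable in one move are: 13, 12. Any move reaching one of these is winning.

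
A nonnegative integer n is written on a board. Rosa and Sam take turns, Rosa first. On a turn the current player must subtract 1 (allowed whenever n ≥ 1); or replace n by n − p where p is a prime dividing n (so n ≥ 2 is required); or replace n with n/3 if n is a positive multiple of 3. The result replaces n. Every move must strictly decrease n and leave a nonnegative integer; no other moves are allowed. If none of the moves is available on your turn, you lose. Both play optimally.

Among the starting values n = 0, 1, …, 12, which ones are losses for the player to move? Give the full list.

Work bottom-up. With no move the player to move loses. Otherwise the position is W if at least one move leads to an L position for the opponent, and L if every move leads to a W.
n=0: no move → L
n=1: can move to 0, which is L ⇒ W
n=2: can move to 0, which is L ⇒ W
n=3: can move to 0, which is L ⇒ W
n=4: moves to 2(W), 3(W); every one is W ⇒ L
n=5: can move to 0, which is L ⇒ W
n=6: can move to 4, which is L ⇒ W
n=7: can move to 0, which is L ⇒ W
n=8: moves to 6(W), 7(W); every one is W ⇒ L
n=9: can move to 8, which is L ⇒ W
n=10: can move to 8, which is L ⇒ W
n=11: can move to 0, which is L ⇒ W
n=12: can move to 4, which is L ⇒ W
The losing starting values of n are exactly the entries labelled L in this table (3 of them).

0, 4, 8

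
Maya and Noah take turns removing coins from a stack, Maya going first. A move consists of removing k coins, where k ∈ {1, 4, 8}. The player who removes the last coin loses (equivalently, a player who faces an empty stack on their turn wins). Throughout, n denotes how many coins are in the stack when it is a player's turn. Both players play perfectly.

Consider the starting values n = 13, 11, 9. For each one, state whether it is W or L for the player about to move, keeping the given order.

Label each position W (a win for the player to move) or L (a loss). A position with no legal move is W; any other position is W exactly when some move reaches an L, and L when every move reaches a W.
n=0: no move; the opponent has just taken the last coin and therefore loses → W
n=1: the only move is to 0(W), a W ⇒ L
n=2: can move to 1, which is L ⇒ W
n=3: the only move is to 2(W), a W ⇒ L
n=4: can move to 3, which is L ⇒ W
n=5: can move to 1, which is L ⇒ W
n=6: moves to 5(W), 2(W); every one is W ⇒ L
n=7: can move to 6, which is L ⇒ W
n=8: moves to 7(W), 4(W), 0(W); every one is W ⇒ L
n=9: can move to 8, which is L ⇒ W
n=10: can move to 6, which is L ⇒ W
n=11: can move to 3, which is L ⇒ W
n=12: can move to 8, which is L ⇒ W
n=13: moves to 12(W), 9(W), 5(W); every one is W ⇒ L

13: L, 11: W, 9: W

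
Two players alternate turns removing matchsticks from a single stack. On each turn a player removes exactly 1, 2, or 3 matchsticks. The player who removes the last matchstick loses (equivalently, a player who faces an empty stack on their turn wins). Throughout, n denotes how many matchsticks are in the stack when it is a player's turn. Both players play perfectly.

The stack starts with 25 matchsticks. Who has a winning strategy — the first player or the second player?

Positions with no move are W. A position that does have a move is losing for the player to move precisely when every available move leads to a winning position for the opponent. Fill in the labels:
n=0: no move; the opponent has just taken the last matchstick and therefore loses → W
n=1: only reaches 0(W), which is W → L
n=2: reaches L-position 1 → W
n=3: reaches L-position 1 → W
n=4: reaches L-position 1 → W
n=5: only reaches 4(W), 3(W), 2(W), all W → L
n=6: reaches L-position 5 → W
n=7: reaches L-position 5 → W
n=8: reaches L-position 5 → W
n=9: only reaches 8(W), 7(W), 6(W), all W → L
n=10: reaches L-position 9 → W
n=11: reaches L-position 9 → W
n=12: reaches L-position 9 → W
n=13: only reaches 12(W), 11(W), 10(W), all W → L
n=14: reaches L-position 13 → W
n=15: reaches L-position 13 → W
n=16: reaches L-position 13 → W
n=17: only reaches 16(W), 15(W), 14(W), all W → L
n=18: reaches L-position 17 → W
n=19: reaches L-position 17 → W
n=20: reaches L-position 17 → W
n=21: only reaches 20(W), 19(W), 18(W), all W → L
n=22: reaches L-position 21 → W
n=23: reaches L-position 21 → W
n=24: reaches L-position 21 → W
n=25: only reaches 24(W), 23(W), 22(W), all W → L
Every move from 25 reaches a W position, so the mover loses.

The second player wins.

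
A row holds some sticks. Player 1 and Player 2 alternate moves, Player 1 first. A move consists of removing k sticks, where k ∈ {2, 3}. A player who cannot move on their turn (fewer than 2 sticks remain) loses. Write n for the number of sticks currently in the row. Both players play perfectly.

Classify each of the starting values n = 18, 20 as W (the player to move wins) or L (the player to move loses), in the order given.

18: W, 20: L

Build the W/L table. Terminal = L. A non-terminal position is W if it has a move to some L; otherwise it is L.
n=0: no move → L
n=1: no move → L
n=2: →0(L), so W
n=3: →1(L), so W
n=4: →1(L), so W
n=5: →3(W), 2(W) — all W, so L
n=6: →4(W), 3(W) — all W, so L
n=7: →5(L), so W
n=8: →6(L), so W
n=9: →6(L), so W
n=10: →8(W), 7(W) — all W, so L
n=11: →9(W), 8(W) — all W, so L
n=12: →10(L), so W
n=13: →11(L), so W
n=14: →11(L), so W
n=15: →13(W), 12(W) — all W, so L
n=16: →14(W), 13(W) — all W, so L
n=17: →15(L), so W
n=18: →16(L), so W
n=19: →16(L), so W
n=20: →18(W), 17(W) — all W, so L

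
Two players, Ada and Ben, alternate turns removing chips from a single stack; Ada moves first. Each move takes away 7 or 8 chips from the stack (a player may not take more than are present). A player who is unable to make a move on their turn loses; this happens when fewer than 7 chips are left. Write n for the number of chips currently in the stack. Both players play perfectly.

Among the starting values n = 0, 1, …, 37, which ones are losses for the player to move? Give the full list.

Work bottom-up. With no move the player to move loses. Otherwise the position is W if at least one move leads to an L position for the opponent, and L if every move leads to a W.
n=0: no move → L
n=1: no move → L
n=2: no move → L
n=3: no move → L
n=4: no move → L
n=5: no move → L
n=6: no move → L
n=7: →0(L), so W
n=8: →1(L), so W
n=9: →2(L), so W
n=10: →3(L), so W
n=11: →4(L), so W
n=12: →5(L), so W
n=13: →6(L), so W
n=14: →6(L), so W
n=15: →8(W), 7(W) — all W, so L
n=16: →9(W), 8(W) — all W, so L
n=17: →10(W), 9(W) — all W, so L
n=18: →11(W), 10(W) — all W, so L
n=19: →12(W), 11(W) — all W, so L
n=20: →13(W), 12(W) — all W, so L
n=21: →14(W), 13(W) — all W, so L
n=22: →15(L), so W
n=23: →16(L), so W
n=24: →17(L), so W
n=25: →18(L), so W
n=26: →19(L), so W
n=27: →20(L), so W
n=28: →21(L), so W
n=29: →21(L), so W
n=30: →23(W), 22(W) — all W, so L
n=31: →24(W), 23(W) — all W, so L
n=32: →25(W), 24(W) — all W, so L
n=33: →26(W), 25(W) — all W, so L
n=34: →27(W), 26(W) — all W, so L
n=35: →28(W), 27(W) — all W, so L
n=36: →29(W), 28(W) — all W, so L
n=37: →30(L), so W
Reading off the rows marked L gives the requested list; there are 21 such values of n.

0, 1, 2, 3, 4, 5, 6, 15, 16, 17, 18, 19, 20, 21, 30, 31, 32, 33, 34, 35, 36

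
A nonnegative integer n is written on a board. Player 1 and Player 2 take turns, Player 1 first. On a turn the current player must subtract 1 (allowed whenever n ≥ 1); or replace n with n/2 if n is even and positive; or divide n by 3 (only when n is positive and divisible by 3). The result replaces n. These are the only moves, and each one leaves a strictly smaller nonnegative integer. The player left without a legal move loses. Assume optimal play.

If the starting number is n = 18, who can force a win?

Build the W/L table. Terminal = L. A non-terminal position is W if it has a move to some L; otherwise it is L.
n=0: no move → L
n=1: reaches L-position 0 → W
n=2: only reaches 1(W), which is W → L
n=3: reaches L-position 2 → W
n=4: reaches L-position 2 → W
n=5: only reaches 4(W), which is W → L
n=6: reaches L-position 2 → W
n=7: only reaches 6(W), which is W → L
n=8: reaches L-position 7 → W
n=9: only reaches 3(W), 8(W), all W → L
n=10: reaches L-position 5 → W
n=11: only reaches 10(W), which is W → L
n=12: reaches L-position 11 → W
n=13: only reaches 12(W), which is W → L
n=14: reaches L-position 7 → W
n=15: reaches L-position 5 → W
n=16: only reaches 8(W), 15(W), all W → L
n=17: reaches L-position 16 → W
n=18: reaches L-position 9 → W
The starting position 18 is W: Player 1 should move to 9, handing over an L position.

Player 1 wins.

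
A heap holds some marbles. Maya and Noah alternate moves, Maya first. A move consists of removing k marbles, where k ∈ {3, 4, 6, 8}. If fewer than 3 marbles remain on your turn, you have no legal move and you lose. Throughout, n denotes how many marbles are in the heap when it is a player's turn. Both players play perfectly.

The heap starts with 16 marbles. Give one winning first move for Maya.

Remove 3, leaving 13.

Classify positions by backward induction: terminal positions (no move available) are L. From any other position, the mover wins iff some move reaches an L.
n=0: no move → L
n=1: no move → L
n=2: no move → L
n=3: W (go to 0, an L position)
n=4: W (go to 1, an L position)
n=5: W (go to 2, an L position)
n=6: W (go to 2, an L position)
n=7: W (go to 1, an L position)
n=8: W (go to 2, an L position)
n=9: W (go to 1, an L position)
n=10: W (go to 2, an L position)
n=11: L (options 8(W), 7(W), 5(W), 3(W) are all W)
n=12: L (options 9(W), 8(W), 6(W), 4(W) are all W)
n=13: L (options 10(W), 9(W), 7(W), 5(W) are all W)
n=14: W (go to 11, an L position)
n=15: W (go to 12, an L position)
n=16: W (go to 13, an L position)
From 16, the L positions reachable in one move are: 13, 12. Any move reaching one of these is winning.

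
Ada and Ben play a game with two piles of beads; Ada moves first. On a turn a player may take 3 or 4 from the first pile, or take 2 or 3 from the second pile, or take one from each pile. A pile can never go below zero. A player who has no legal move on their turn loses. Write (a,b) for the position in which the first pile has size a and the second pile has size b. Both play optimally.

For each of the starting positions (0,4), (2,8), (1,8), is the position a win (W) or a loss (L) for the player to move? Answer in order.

Positions with no move are L. A position that does have a move is losing for the player to move precisely when every available move leads to a winning position for the opponent. Fill in the labels:
No move ever increases a pile, so every position that can arise here has a ≤ 2 and b ≤ 8; it is enough to label the cells with 0 ≤ a ≤ 2 and 0 ≤ b ≤ 8.
Every move lowers a or b (never raises either), so fill the grid row by row in increasing a, and left to right within a row: each cell's successors are then already labelled.
      b=0  b=1  b=2  b=3  b=4  b=5  b=6  b=7  b=8
a=0:    L    L    W    W    W    L    L    W    W
a=1:    L    W    W    W    L    L    W    W    W
a=2:    L    W    W    W    L    W    W    W    L
Cells with no legal move (terminal, hence L): (0,0), (0,1), (1,0), (2,0).
The remaining L cells, each justified by listing all of its moves:
(0,5): →(0,3)(W), (0,2)(W) — all W, so L
(0,6): →(0,4)(W), (0,3)(W) — all W, so L
(1,4): →(1,2)(W), (1,1)(W), (0,3)(W) — all W, so L
(1,5): →(1,3)(W), (1,2)(W), (0,4)(W) — all W, so L
(2,4): →(2,2)(W), (2,1)(W), (1,3)(W) — all W, so L
(2,8): →(2,6)(W), (2,5)(W), (1,7)(W) — all W, so L
Every other cell has at least one move into one of the L cells above, so it is W.
(0,4): the move to (0,1) reaches an L cell, so W
(2,8): one of the L cells justified above, so L
(1,8): the move to (1,5) reaches an L cell, so W

(0,4): W, (2,8): L, (1,8): W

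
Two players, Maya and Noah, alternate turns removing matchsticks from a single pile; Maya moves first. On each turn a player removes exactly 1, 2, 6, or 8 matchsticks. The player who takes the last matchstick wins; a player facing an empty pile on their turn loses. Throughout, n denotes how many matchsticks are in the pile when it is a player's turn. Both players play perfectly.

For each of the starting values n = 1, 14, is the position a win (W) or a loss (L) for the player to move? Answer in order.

Use the standard recursion: the mover loses at a terminal position; elsewhere, the mover wins exactly when some move hands the opponent an L position.
n=0: no move → L
n=1: W (go to 0, an L position)
n=2: W (go to 0, an L position)
n=3: L (options 2(W), 1(W) are all W)
n=4: W (go to 3, an L position)
n=5: W (go to 3, an L position)
n=6: W (go to 0, an L position)
n=7: L (options 6(W), 5(W), 1(W) are all W)
n=8: W (go to 7, an L position)
n=9: W (go to 7, an L position)
n=10: L (options 9(W), 8(W), 4(W), 2(W) are all W)
n=11: W (go to 10, an L position)
n=12: W (go to 10, an L position)
n=13: W (go to 7, an L position)
n=14: L (options 13(W), 12(W), 8(W), 6(W) are all W)

1: W, 14: L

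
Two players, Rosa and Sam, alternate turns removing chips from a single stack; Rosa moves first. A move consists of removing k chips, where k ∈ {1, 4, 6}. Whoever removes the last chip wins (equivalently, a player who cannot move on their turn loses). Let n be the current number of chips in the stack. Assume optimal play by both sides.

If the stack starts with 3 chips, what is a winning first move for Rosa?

Work bottom-up. With no move the player to move loses. Otherwise the position is W if at least one move leads to an L position for the opponent, and L if every move leads to a W.
n=0: no move → L
n=1: can move to 0, which is L ⇒ W
n=2: the only move is to 1(W), a W ⇒ L
n=3: can move to 2, which is L ⇒ W
From 3, the L positions reachable in one move are: 2.

Remove 1, leaving 2.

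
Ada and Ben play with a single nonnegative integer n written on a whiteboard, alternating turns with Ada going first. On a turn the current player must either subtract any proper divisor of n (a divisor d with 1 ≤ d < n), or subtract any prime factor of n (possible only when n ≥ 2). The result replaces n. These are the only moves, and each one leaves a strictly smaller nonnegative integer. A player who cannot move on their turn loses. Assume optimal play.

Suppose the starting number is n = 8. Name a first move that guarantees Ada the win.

Move to 4.

Classify positions by backward induction: terminal positions (no move available) are L. From any other position, the mover wins iff some move reaches an L.
n=0: no move → L
n=1: no move → L
n=2: W (go to 0, an L position)
n=3: W (go to 0, an L position)
n=4: L (options 2(W), 3(W) are all W)
n=5: W (go to 0, an L position)
n=6: W (go to 4, an L position)
n=7: W (go to 0, an L position)
n=8: W (go to 4, an L position)
From 8, the L positions reachable in one move are: 4.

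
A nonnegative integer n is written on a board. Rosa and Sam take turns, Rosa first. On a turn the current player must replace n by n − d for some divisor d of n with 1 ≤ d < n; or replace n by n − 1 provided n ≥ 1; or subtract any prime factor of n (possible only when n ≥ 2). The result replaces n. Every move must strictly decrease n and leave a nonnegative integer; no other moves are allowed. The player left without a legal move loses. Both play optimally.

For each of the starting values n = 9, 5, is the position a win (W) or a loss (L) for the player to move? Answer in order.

Classify positions by backward induction: terminal positions (no move available) are L. From any other position, the mover wins iff some move reaches an L.
n=0: no move → L
n=1: reaches L-position 0 → W
n=2: reaches L-position 0 → W
n=3: reaches L-position 0 → W
n=4: only reaches 2(W), 3(W), all W → L
n=5: reaches L-position 0 → W
n=6: reaches L-position 4 → W
n=7: reaches L-position 0 → W
n=8: reaches L-position 4 → W
n=9: only reaches 6(W), 8(W), all W → L

9: L, 5: W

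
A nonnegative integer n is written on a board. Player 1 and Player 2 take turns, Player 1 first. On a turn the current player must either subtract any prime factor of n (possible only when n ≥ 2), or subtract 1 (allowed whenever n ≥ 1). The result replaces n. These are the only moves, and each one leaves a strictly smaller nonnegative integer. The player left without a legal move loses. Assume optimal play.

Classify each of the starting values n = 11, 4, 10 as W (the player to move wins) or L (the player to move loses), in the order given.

Use the standard recursion: the mover loses at a terminal position; elsewhere, the mover wins exactly when some move hands the opponent an L position.
n=0: no move → L
n=1: W (go to 0, an L position)
n=2: W (go to 0, an L position)
n=3: W (go to 0, an L position)
n=4: L (options 2(W), 3(W) are all W)
n=5: W (go to 0, an L position)
n=6: W (go to 4, an L position)
n=7: W (go to 0, an L position)
n=8: L (options 6(W), 7(W) are all W)
n=9: W (go to 8, an L position)
n=10: W (go to 8, an L position)
n=11: W (go to 0, an L position)

11: W, 4: L, 10: W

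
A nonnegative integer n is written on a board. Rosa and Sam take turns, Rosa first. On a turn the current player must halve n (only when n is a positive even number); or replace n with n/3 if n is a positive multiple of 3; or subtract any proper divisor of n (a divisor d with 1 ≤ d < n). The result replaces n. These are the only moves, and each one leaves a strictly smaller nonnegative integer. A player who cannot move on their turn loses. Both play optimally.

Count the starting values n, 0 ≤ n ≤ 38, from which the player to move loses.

15

Build the W/L table. Terminal = L. A non-terminal position is W if it has a move to some L; otherwise it is L.
n=0: no move → L
n=1: no move → L
n=2: W (go to 1, an L position)
n=3: W (go to 1, an L position)
n=4: L (options 2(W), 3(W) are all W)
n=5: W (go to 4, an L position)
n=6: W (go to 4, an L position)
n=7: L (sole option 6(W) is W)
n=8: W (go to 4, an L position)
n=9: L (options 3(W), 6(W), 8(W) are all W)
n=10: W (go to 9, an L position)
n=11: L (sole option 10(W) is W)
n=12: W (go to 4, an L position)
n=13: L (sole option 12(W) is W)
n=14: W (go to 7, an L position)
n=15: L (options 5(W), 10(W), 12(W), 14(W) are all W)
n=16: W (go to 15, an L position)
n=17: L (sole option 16(W) is W)
n=18: W (go to 9, an L position)
n=19: L (sole option 18(W) is W)
n=20: W (go to 15, an L position)
n=21: W (go to 7, an L position)
n=22: W (go to 11, an L position)
n=23: L (sole option 22(W) is W)
n=24: W (go to 23, an L position)
n=25: L (options 20(W), 24(W) are all W)
n=26: W (go to 13, an L position)
n=27: W (go to 9, an L position)
n=28: L (options 14(W), 21(W), 24(W), 26(W), 27(W) are all W)
n=29: W (go to 28, an L position)
n=30: W (go to 15, an L position)
n=31: L (sole option 30(W) is W)
n=32: W (go to 28, an L position)
n=33: W (go to 11, an L position)
n=34: W (go to 17, an L position)
n=35: W (go to 28, an L position)
n=36: L (options 12(W), 18(W), 24(W), 27(W), 30(W), 32(W), 33(W), 34(W), 35(W) are all W)
n=37: W (go to 36, an L position)
n=38: W (go to 19, an L position)
L entries with 0 ≤ n ≤ 38: n = 0, 1, 4, 7, 9, 11, 13, 15, 17, 19, 23, 25, 28, 31, 36; that makes 15.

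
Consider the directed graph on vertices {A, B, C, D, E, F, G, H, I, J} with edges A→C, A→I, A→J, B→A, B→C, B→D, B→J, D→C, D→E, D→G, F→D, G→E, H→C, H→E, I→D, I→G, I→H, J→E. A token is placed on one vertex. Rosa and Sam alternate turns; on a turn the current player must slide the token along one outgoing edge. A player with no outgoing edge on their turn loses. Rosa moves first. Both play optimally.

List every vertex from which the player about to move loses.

Build the W/L table. Terminal = L. A non-terminal position is W if it has a move to some L; otherwise it is L.
Every edge goes from a vertex to one that appears earlier in the order C, E, G, D, J, H, I, A, F, B, so processing vertices in that order labels each vertex after all of its successors.
C: no outgoing edge → L
E: no outgoing edge → L
G: →E(L), so W
D: →E(L), so W
J: →E(L), so W
H: →E(L), so W
I: →H(W), D(W), G(W) — all W, so L
A: →I(L), so W
F: →D(W) only, which is W, so L
B: →C(L), so W
The losing starting vertices are exactly the entries labelled L in this table (4 of them).

C, E, F, I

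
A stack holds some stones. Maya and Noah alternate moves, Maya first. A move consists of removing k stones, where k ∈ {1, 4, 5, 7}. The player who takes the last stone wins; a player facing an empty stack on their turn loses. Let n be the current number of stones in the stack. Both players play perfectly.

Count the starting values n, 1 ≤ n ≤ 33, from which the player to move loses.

Classify positions by backward induction: terminal positions (no move available) are L. From any other position, the mover wins iff some move reaches an L.
n=0: no move → L
n=1: can move to 0, which is L ⇒ W
n=2: the only move is to 1(W), a W ⇒ L
n=3: can move to 2, which is L ⇒ W
n=4: can move to 0, which is L ⇒ W
n=5: can move to 0, which is L ⇒ W
n=6: can move to 2, which is L ⇒ W
n=7: can move to 2, which is L ⇒ W
n=8: moves to 7(W), 4(W), 3(W), 1(W); every one is W ⇒ L
n=9: can move to 8, which is L ⇒ W
n=10: moves to 9(W), 6(W), 5(W), 3(W); every one is W ⇒ L
n=11: can move to 10, which is L ⇒ W
n=12: can move to 8, which is L ⇒ W
n=13: can move to 8, which is L ⇒ W
n=14: can move to 10, which is L ⇒ W
n=15: can move to 10, which is L ⇒ W
n=16: moves to 15(W), 12(W), 11(W), 9(W); every one is W ⇒ L
n=17: can move to 16, which is L ⇒ W
n=18: moves to 17(W), 14(W), 13(W), 11(W); every one is W ⇒ L
n=19: can move to 18, which is L ⇒ W
n=20: can move to 16, which is L ⇒ W
n=21: can move to 16, which is L ⇒ W
n=22: can move to 18, which is L ⇒ W
n=23: can move to 18, which is L ⇒ W
n=24: moves to 23(W), 20(W), 19(W), 17(W); every one is W ⇒ L
n=25: can move to 24, which is L ⇒ W
n=26: moves to 25(W), 22(W), 21(W), 19(W); every one is W ⇒ L
n=27: can move to 26, which is L ⇒ W
n=28: can move to 24, which is L ⇒ W
n=29: can move to 24, which is L ⇒ W
n=30: can move to 26, which is L ⇒ W
n=31: can move to 26, which is L ⇒ W
n=32: moves to 31(W), 28(W), 27(W), 25(W); every one is W ⇒ L
n=33: can move to 32, which is L ⇒ W
L entries with 1 ≤ n ≤ 33 (n=0 is outside the asked range and is not counted): n = 2, 8, 10, 16, 18, 24, 26, 32; that makes 8.

8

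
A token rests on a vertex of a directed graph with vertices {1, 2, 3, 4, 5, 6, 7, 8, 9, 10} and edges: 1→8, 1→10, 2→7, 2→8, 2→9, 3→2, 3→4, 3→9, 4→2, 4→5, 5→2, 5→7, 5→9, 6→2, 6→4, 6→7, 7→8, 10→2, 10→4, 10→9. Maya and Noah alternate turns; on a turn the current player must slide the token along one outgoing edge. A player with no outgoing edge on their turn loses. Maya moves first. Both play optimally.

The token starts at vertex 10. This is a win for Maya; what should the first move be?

Move to 4.

Use the standard recursion: the mover loses at a terminal position; elsewhere, the mover wins exactly when some move hands the opponent an L position.
Every edge goes from a vertex to one that appears earlier in the order 8, 9, 7, 2, 5, 4, 3, 10, 1, 6, so processing vertices in that order labels each vertex after all of its successors.
8: no outgoing edge → L
9: no outgoing edge → L
7: reaches L-position 8 → W
2: reaches L-position 9 → W
5: reaches L-position 9 → W
4: only reaches 5(W), 2(W), all W → L
3: reaches L-position 4 → W
10: reaches L-position 4 → W
1: reaches L-position 8 → W
6: reaches L-position 4 → W
From 10, the L positions reachable in one move are: 4, 9. Any move reaching one of these is winning.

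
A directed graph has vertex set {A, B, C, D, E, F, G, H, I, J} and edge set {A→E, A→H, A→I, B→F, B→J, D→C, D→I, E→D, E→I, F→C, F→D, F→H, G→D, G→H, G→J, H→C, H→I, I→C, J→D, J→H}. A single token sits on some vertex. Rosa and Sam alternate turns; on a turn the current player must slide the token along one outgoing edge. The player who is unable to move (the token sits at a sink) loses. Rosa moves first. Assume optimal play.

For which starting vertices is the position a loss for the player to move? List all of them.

C, E, J

Work bottom-up. With no move the player to move loses. Otherwise the position is W if at least one move leads to an L position for the opponent, and L if every move leads to a W.
Every edge goes from a vertex to one that appears earlier in the order C, I, H, D, J, G, F, B, E, A, so processing vertices in that order labels each vertex after all of its successors.
C: no outgoing edge → L
I: reaches L-position C → W
H: reaches L-position C → W
D: reaches L-position C → W
J: only reaches D(W), H(W), all W → L
G: reaches L-position J → W
F: reaches L-position C → W
B: reaches L-position J → W
E: only reaches D(W), I(W), all W → L
A: reaches L-position E → W
Reading off the rows marked L gives the requested list; there are 3 such vertices.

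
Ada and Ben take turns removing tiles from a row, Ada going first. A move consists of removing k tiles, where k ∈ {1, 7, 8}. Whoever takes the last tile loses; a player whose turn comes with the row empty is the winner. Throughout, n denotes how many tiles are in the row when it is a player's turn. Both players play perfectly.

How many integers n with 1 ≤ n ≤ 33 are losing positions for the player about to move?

Work bottom-up. With no move the player to move wins. Otherwise the position is W if at least one move leads to an L position for the opponent, and L if every move leads to a W.
n=0: no move; the opponent has just taken the last tile and therefore loses → W
n=1: only reaches 0(W), which is W → L
n=2: reaches L-position 1 → W
n=3: only reaches 2(W), which is W → L
n=4: reaches L-position 3 → W
n=5: only reaches 4(W), which is W → L
n=6: reaches L-position 5 → W
n=7: only reaches 6(W), 0(W), all W → L
n=8: reaches L-position 7 → W
n=9: reaches L-position 1 → W
n=10: reaches L-position 3 → W
n=11: reaches L-position 3 → W
n=12: reaches L-position 5 → W
n=13: reaches L-position 5 → W
n=14: reaches L-position 7 → W
n=15: reaches L-position 7 → W
n=16: only reaches 15(W), 9(W), 8(W), all W → L
n=17: reaches L-position 16 → W
n=18: only reaches 17(W), 11(W), 10(W), all W → L
n=19: reaches L-position 18 → W
n=20: only reaches 19(W), 13(W), 12(W), all W → L
n=21: reaches L-position 20 → W
n=22: only reaches 21(W), 15(W), 14(W), all W → L
n=23: reaches L-position 22 → W
n=24: reaches L-position 16 → W
n=25: reaches L-position 18 → W
n=26: reaches L-position 18 → W
n=27: reaches L-position 20 → W
n=28: reaches L-position 20 → W
n=29: reaches L-position 22 → W
n=30: reaches L-position 22 → W
n=31: only reaches 30(W), 24(W), 23(W), all W → L
n=32: reaches L-position 31 → W
n=33: only reaches 32(W), 26(W), 25(W), all W → L
L entries with 1 ≤ n ≤ 33 (the range starts at n=1): n = 1, 3, 5, 7, 16, 18, 20, 22, 31, 33; that makes 10.

10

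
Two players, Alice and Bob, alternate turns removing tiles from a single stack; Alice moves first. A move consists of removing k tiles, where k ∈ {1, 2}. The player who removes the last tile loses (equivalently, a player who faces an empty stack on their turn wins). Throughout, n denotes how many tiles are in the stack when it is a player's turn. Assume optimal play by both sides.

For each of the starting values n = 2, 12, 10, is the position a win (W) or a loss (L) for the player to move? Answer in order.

Compute win/loss labels from the base case upward. A position with no move is W. Any other position is W if it can reach an L in one move, else L.
n=0: no move; the opponent has just taken the last tile and therefore loses → W
n=1: →0(W) only, which is W, so L
n=2: →1(L), so W
n=3: →1(L), so W
n=4: →3(W), 2(W) — all W, so L
n=5: →4(L), so W
n=6: →4(L), so W
n=7: →6(W), 5(W) — all W, so L
n=8: →7(L), so W
n=9: →7(L), so W
n=10: →9(W), 8(W) — all W, so L
n=11: →10(L), so W
n=12: →10(L), so W

2: W, 12: W, 10: L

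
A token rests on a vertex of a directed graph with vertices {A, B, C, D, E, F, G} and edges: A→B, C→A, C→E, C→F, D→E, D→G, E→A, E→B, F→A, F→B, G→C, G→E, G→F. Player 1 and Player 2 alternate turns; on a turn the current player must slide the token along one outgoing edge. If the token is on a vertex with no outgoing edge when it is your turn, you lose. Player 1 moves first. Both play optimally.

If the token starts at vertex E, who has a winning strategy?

Compute win/loss labels from the base case upward. A position with no move is L. Any other position is W if it can reach an L in one move, else L.
Every edge goes from a vertex to one that appears earlier in the order B, A, F, E, C, G, D, so processing vertices in that order labels each vertex after all of its successors.
B: no outgoing edge → L
A: can move to B, which is L ⇒ W
F: can move to B, which is L ⇒ W
E: can move to B, which is L ⇒ W
C: moves to E(W), F(W), A(W); every one is W ⇒ L
G: can move to C, which is L ⇒ W
D: moves to G(W), E(W); every one is W ⇒ L
The starting position E is W: Player 1 should move to B, handing over an L position.

Player 1 wins.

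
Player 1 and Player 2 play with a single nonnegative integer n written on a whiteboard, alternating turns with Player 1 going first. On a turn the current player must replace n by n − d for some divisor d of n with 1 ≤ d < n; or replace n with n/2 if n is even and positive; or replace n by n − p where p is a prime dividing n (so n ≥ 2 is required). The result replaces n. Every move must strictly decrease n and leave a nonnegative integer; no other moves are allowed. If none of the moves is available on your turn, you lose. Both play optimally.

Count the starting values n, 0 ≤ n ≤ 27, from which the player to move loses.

Label each position W (a win for the player to move) or L (a loss). A position with no legal move is L; any other position is W exactly when some move reaches an L, and L when every move reaches a W.
n=0: no move → L
n=1: no move → L
n=2: →0(L), so W
n=3: →0(L), so W
n=4: →2(W), 3(W) — all W, so L
n=5: →0(L), so W
n=6: →4(L), so W
n=7: →0(L), so W
n=8: →4(L), so W
n=9: →6(W), 8(W) — all W, so L
n=10: →9(L), so W
n=11: →0(L), so W
n=12: →9(L), so W
n=13: →0(L), so W
n=14: →7(W), 12(W), 13(W) — all W, so L
n=15: →14(L), so W
n=16: →14(L), so W
n=17: →0(L), so W
n=18: →9(L), so W
n=19: →0(L), so W
n=20: →10(W), 15(W), 16(W), 18(W), 19(W) — all W, so L
n=21: →14(L), so W
n=22: →20(L), so W
n=23: →0(L), so W
n=24: →20(L), so W
n=25: →20(L), so W
n=26: →13(W), 24(W), 25(W) — all W, so L
n=27: →26(L), so W
L entries with 0 ≤ n ≤ 27: n = 0, 1, 4, 9, 14, 20, 26; that makes 7.

7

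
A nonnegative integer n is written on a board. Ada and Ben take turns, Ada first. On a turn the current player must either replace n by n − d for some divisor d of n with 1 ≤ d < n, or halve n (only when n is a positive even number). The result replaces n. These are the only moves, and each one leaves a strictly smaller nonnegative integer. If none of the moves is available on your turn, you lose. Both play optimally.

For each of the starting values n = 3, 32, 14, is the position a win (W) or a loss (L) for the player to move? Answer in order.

Work bottom-up. With no move the player to move loses. Otherwise the position is W if at least one move leads to an L position for the opponent, and L if every move leads to a W.
n=0: no move → L
n=1: no move → L
n=2: W (go to 1, an L position)
n=3: L (sole option 2(W) is W)
n=4: W (go to 3, an L position)
n=5: L (sole option 4(W) is W)
n=6: W (go to 3, an L position)
n=7: L (sole option 6(W) is W)
n=8: W (go to 7, an L position)
n=9: L (options 6(W), 8(W) are all W)
n=10: W (go to 5, an L position)
n=11: L (sole option 10(W) is W)
n=12: W (go to 9, an L position)
n=13: L (sole option 12(W) is W)
n=14: W (go to 7, an L position)
n=15: L (options 10(W), 12(W), 14(W) are all W)
n=16: W (go to 15, an L position)
n=17: L (sole option 16(W) is W)
n=18: W (go to 9, an L position)
n=19: L (sole option 18(W) is W)
n=20: W (go to 15, an L position)
n=21: L (options 14(W), 18(W), 20(W) are all W)
n=22: W (go to 11, an L position)
n=23: L (sole option 22(W) is W)
n=24: W (go to 21, an L position)
n=25: L (options 20(W), 24(W) are all W)
n=26: W (go to 13, an L position)
n=27: L (options 18(W), 24(W), 26(W) are all W)
n=28: W (go to 21, an L position)
n=29: L (sole option 28(W) is W)
n=30: W (go to 15, an L position)
n=31: L (sole option 30(W) is W)
n=32: W (go to 31, an L position)

3: L, 32: W, 14: W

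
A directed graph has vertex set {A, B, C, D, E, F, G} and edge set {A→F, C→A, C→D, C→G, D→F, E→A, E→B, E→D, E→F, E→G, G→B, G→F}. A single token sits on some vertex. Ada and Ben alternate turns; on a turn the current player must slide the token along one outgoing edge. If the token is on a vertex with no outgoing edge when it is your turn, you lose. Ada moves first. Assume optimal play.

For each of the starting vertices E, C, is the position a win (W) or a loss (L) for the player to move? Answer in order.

E: W, C: L

Compute win/loss labels from the base case upward. A position with no move is L. Any other position is W if it can reach an L in one move, else L.
Every edge goes from a vertex to one that appears earlier in the order B, F, G, D, A, E, C, so processing vertices in that order labels each vertex after all of its successors.
B: no outgoing edge → L
F: no outgoing edge → L
G: reaches L-position F → W
D: reaches L-position F → W
A: reaches L-position F → W
E: reaches L-position F → W
C: only reaches A(W), D(W), G(W), all W → L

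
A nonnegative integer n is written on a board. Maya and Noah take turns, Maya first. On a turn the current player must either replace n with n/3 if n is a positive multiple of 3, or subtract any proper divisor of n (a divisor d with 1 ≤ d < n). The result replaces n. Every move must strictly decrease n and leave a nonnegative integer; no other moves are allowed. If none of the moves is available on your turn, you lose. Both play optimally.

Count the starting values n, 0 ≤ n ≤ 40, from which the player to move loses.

Label each position W (a win for the player to move) or L (a loss). A position with no legal move is L; any other position is W exactly when some move reaches an L, and L when every move reaches a W.
n=0: no move → L
n=1: no move → L
n=2: reaches L-position 1 → W
n=3: reaches L-position 1 → W
n=4: only reaches 2(W), 3(W), all W → L
n=5: reaches L-position 4 → W
n=6: reaches L-position 4 → W
n=7: only reaches 6(W), which is W → L
n=8: reaches L-position 4 → W
n=9: only reaches 3(W), 6(W), 8(W), all W → L
n=10: reaches L-position 9 → W
n=11: only reaches 10(W), which is W → L
n=12: reaches L-position 4 → W
n=13: only reaches 12(W), which is W → L
n=14: reaches L-position 7 → W
n=15: only reaches 5(W), 10(W), 12(W), 14(W), all W → L
n=16: reaches L-position 15 → W
n=17: only reaches 16(W), which is W → L
n=18: reaches L-position 9 → W
n=19: only reaches 18(W), which is W → L
n=20: reaches L-position 15 → W
n=21: reaches L-position 7 → W
n=22: reaches L-position 11 → W
n=23: only reaches 22(W), which is W → L
n=24: reaches L-position 23 → W
n=25: only reaches 20(W), 24(W), all W → L
n=26: reaches L-position 13 → W
n=27: reaches L-position 9 → W
n=28: only reaches 14(W), 21(W), 24(W), 26(W), 27(W), all W → L
n=29: reaches L-position 28 → W
n=30: reaches L-position 15 → W
n=31: only reaches 30(W), which is W → L
n=32: reaches L-position 28 → W
n=33: reaches L-position 11 → W
n=34: reaches L-position 17 → W
n=35: reaches L-position 28 → W
n=36: only reaches 12(W), 18(W), 24(W), 27(W), 30(W), 32(W), 33(W), 34(W), 35(W), all W → L
n=37: reaches L-position 36 → W
n=38: reaches L-position 19 → W
n=39: reaches L-position 13 → W
n=40: reaches L-position 36 → W
L entries with 0 ≤ n ≤ 40: n = 0, 1, 4, 7, 9, 11, 13, 15, 17, 19, 23, 25, 28, 31, 36; that makes 15.

15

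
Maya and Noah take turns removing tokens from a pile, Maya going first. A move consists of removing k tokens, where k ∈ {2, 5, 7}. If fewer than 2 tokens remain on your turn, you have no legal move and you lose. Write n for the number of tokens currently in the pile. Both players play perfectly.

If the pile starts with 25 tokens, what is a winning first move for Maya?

Compute win/loss labels from the base case upward. A position with no move is L. Any other position is W if it can reach an L in one move, else L.
n=0: no move → L
n=1: no move → L
n=2: →0(L), so W
n=3: →1(L), so W
n=4: →2(W) only, which is W, so L
n=5: →0(L), so W
n=6: →4(L), so W
n=7: →0(L), so W
n=8: →1(L), so W
n=9: →4(L), so W
n=10: →8(W), 5(W), 3(W) — all W, so L
n=11: →4(L), so W
n=12: →10(L), so W
n=13: →11(W), 8(W), 6(W) — all W, so L
n=14: →12(W), 9(W), 7(W) — all W, so L
n=15: →13(L), so W
n=16: →14(L), so W
n=17: →10(L), so W
n=18: →13(L), so W
n=19: →14(L), so W
n=20: →13(L), so W
n=21: →14(L), so W
n=22: →20(W), 17(W), 15(W) — all W, so L
n=23: →21(W), 18(W), 16(W) — all W, so L
n=24: →22(L), so W
n=25: →23(L), so W
From 25, the L positions reachable in one move are: 23.

Remove 2, leaving 23.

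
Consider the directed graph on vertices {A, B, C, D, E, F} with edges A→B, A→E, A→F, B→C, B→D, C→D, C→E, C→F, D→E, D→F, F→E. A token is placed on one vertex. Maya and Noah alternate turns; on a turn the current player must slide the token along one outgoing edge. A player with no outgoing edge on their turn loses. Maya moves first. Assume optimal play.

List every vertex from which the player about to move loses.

B, E

Work bottom-up. With no move the player to move loses. Otherwise the position is W if at least one move leads to an L position for the opponent, and L if every move leads to a W.
Every edge goes from a vertex to one that appears earlier in the order E, F, D, C, B, A, so processing vertices in that order labels each vertex after all of its successors.
E: no outgoing edge → L
F: →E(L), so W
D: →E(L), so W
C: →E(L), so W
B: →C(W), D(W) — all W, so L
A: →B(L), so W
The losing starting vertices are exactly the entries labelled L in this table (2 of them).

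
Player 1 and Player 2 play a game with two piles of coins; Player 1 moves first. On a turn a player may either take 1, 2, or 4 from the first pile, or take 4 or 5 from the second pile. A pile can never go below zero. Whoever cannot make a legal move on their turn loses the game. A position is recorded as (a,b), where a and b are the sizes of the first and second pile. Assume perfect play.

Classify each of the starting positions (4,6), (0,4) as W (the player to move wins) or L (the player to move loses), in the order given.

(4,6): L, (0,4): W

Positions with no move are L. A position that does have a move is losing for the player to move precisely when every available move leads to a winning position for the opponent. Fill in the labels:
No move ever increases a pile, so every position that can arise here has a ≤ 4 and b ≤ 6; it is enough to label the cells with 0 ≤ a ≤ 4 and 0 ≤ b ≤ 6.
Every move lowers a or b (never raises either), so fill the grid row by row in increasing a, and left to right within a row: each cell's successors are then already labelled.
      b=0  b=1  b=2  b=3  b=4  b=5  b=6
a=0:    L    L    L    L    W    W    W
a=1:    W    W    W    W    L    L    L
a=2:    W    W    W    W    W    W    W
a=3:    L    L    L    L    W    W    W
a=4:    W    W    W    W    L    L    L
Cells with no legal move (terminal, hence L): (0,0), (0,1), (0,2), (0,3).
The remaining L cells, each justified by listing all of its moves:
(1,4): moves to (0,4)(W), (1,0)(W); every one is W ⇒ L
(1,5): moves to (0,5)(W), (1,1)(W), (1,0)(W); every one is W ⇒ L
(1,6): moves to (0,6)(W), (1,2)(W), (1,1)(W); every one is W ⇒ L
(3,0): moves to (2,0)(W), (1,0)(W); every one is W ⇒ L
(3,1): moves to (2,1)(W), (1,1)(W); every one is W ⇒ L
(3,2): moves to (2,2)(W), (1,2)(W); every one is W ⇒ L
(3,3): moves to (2,3)(W), (1,3)(W); every one is W ⇒ L
(4,4): moves to (3,4)(W), (2,4)(W), (0,4)(W), (4,0)(W); every one is W ⇒ L
(4,5): moves to (3,5)(W), (2,5)(W), (0,5)(W), (4,1)(W), (4,0)(W); every one is W ⇒ L
(4,6): moves to (3,6)(W), (2,6)(W), (0,6)(W), (4,2)(W), (4,1)(W); every one is W ⇒ L
Every other cell has at least one move into one of the L cells above, so it is W.
(4,6): one of the L cells justified above, so L
(0,4): the move to (0,0) reaches an L cell, so W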